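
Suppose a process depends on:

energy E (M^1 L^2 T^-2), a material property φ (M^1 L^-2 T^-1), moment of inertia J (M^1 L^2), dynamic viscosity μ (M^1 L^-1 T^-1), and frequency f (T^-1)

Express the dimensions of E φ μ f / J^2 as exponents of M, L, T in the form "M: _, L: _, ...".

Collect each base-dimension exponent across the product:
  M: (1) + (1) − 2·(1) + (1) + (0) = 1
  L: (2) + (-2) − 2·(2) + (-1) + (0) = -5
  T: (-2) + (-1) − 2·(0) + (-1) + (-1) = -5
So the dimensions are [M L⁻⁵ T⁻⁵].

M: 1, L: -5, T: -5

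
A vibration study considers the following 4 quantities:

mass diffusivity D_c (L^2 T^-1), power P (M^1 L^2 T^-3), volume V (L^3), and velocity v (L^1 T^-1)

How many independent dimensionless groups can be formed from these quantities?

There are 4 variables and 3 base dimensions (M, L, T).
The dimension matrix has rank 3.
Independent dimensionless groups: 4 − 3 = 1.

1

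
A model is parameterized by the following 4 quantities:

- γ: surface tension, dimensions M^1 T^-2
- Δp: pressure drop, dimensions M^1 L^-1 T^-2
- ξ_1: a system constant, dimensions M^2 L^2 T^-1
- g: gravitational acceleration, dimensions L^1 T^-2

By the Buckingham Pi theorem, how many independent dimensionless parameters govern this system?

1

There are 4 variables and 3 base dimensions (M, L, T).
The dimension matrix has rank 3.
Independent dimensionless groups: 4 − 3 = 1.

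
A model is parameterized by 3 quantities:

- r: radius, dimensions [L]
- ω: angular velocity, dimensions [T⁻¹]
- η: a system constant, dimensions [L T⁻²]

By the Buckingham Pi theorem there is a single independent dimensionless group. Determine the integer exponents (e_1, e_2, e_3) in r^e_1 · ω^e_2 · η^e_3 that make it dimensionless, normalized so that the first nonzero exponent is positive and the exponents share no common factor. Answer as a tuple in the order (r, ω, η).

L: e_1·(1) + e_2·(0) + e_3·(1) = 0
T: e_1·(0) + e_2·(-1) + e_3·(-2) = 0
Solving this homogeneous linear system for the smallest-integer solution (first nonzero entry positive) gives (1, 2, -1).

(1, 2, -1)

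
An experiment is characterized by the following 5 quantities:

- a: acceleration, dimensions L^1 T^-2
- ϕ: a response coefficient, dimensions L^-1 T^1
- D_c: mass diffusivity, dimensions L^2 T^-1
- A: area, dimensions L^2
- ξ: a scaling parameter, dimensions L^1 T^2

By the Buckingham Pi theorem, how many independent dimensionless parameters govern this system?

There are 5 variables and 2 base dimensions (L, T).
The dimension matrix has rank 2.
Independent dimensionless groups: 5 − 2 = 3.

3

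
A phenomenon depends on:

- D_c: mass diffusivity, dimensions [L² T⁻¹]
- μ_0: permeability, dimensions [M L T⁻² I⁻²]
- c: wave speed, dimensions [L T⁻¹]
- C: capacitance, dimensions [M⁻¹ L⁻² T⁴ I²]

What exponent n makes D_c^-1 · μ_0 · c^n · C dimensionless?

3

Balance the L exponent: (1)·n from c, plus −(2) + (1) + (-2) = -3 from the rest, must sum to zero.
n − 3 = 0, so n = 3.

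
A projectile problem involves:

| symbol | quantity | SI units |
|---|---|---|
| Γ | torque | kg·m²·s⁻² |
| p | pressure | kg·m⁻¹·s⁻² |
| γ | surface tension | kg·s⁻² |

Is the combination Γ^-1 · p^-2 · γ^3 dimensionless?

Sum the exponent of each base dimension across the product:
  M: −[Γ]_M − 2·[p]_M + 3·[γ]_M = −(1) − 2·(1) + 3·(1) = 0
  L: −[Γ]_L − 2·[p]_L + 3·[γ]_L = −(2) − 2·(-1) + 3·(0) = 0
  T: −[Γ]_T − 2·[p]_T + 3·[γ]_T = −(-2) − 2·(-2) + 3·(-2) = 0
All base exponents vanish — dimensionless.

yes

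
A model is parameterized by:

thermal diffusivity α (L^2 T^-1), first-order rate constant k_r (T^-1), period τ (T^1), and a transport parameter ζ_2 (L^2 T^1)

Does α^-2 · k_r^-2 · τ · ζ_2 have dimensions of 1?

no

Sum the exponent of each base dimension across the product:
  L: −2·[α]_L − 2·[k_r]_L + [τ]_L + [ζ_2]_L = −2·(2) − 2·(0) + (0) + (2) = -2
  T: −2·[α]_T − 2·[k_r]_T + [τ]_T + [ζ_2]_T = −2·(-1) − 2·(-1) + (1) + (1) = 6
Net dimensions [L⁻² T⁶] ≠ [1] — not dimensionless.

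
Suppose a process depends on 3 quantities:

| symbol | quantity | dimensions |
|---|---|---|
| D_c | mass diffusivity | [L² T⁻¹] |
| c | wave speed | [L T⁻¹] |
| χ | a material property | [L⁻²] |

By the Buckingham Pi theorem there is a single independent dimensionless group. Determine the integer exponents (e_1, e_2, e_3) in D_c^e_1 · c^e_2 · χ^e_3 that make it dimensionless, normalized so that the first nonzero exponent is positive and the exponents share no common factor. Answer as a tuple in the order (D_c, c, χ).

(2, -2, 1)

L: e_1·(2) + e_2·(1) + e_3·(-2) = 0
T: e_1·(-1) + e_2·(-1) + e_3·(0) = 0
Solving this homogeneous linear system for the smallest-integer solution (first nonzero entry positive) gives (2, -2, 1).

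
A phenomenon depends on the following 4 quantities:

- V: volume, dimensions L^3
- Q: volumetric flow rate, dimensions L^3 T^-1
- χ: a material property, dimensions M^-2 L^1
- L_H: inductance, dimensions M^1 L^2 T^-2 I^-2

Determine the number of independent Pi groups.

0

There are 4 variables and 4 base dimensions (M, L, T, I).
The dimension matrix has rank 4.
Independent dimensionless groups: 4 − 4 = 0.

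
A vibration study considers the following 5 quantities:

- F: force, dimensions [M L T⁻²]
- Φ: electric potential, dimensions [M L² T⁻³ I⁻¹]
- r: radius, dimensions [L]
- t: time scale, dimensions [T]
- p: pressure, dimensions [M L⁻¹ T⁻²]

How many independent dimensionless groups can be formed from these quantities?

There are 5 variables and 4 base dimensions (M, L, T, I).
The dimension matrix has rank 4.
Independent dimensionless groups: 5 − 4 = 1.

1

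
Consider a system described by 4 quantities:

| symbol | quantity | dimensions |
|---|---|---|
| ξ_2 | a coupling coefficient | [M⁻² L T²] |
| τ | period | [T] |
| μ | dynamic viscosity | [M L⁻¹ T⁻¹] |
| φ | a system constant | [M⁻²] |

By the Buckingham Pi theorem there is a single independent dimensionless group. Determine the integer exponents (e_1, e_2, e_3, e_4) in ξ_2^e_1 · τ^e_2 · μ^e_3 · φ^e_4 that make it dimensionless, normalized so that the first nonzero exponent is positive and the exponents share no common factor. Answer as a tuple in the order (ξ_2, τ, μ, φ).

(2, -2, 2, -1)

M: e_1·(-2) + e_2·(0) + e_3·(1) + e_4·(-2) = 0
L: e_1·(1) + e_2·(0) + e_3·(-1) + e_4·(0) = 0
T: e_1·(2) + e_2·(1) + e_3·(-1) + e_4·(0) = 0
Solving this homogeneous linear system for the smallest-integer solution (first nonzero entry positive) gives (2, -2, 2, -1).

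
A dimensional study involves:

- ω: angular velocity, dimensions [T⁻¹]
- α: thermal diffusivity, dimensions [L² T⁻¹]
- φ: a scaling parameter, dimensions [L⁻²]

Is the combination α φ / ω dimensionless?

Sum the exponent of each base dimension across the product:
  L: −[ω]_L + [α]_L + [φ]_L = −(0) + (2) + (-2) = 0
  T: −[ω]_T + [α]_T + [φ]_T = −(-1) + (-1) + (0) = 0
All base exponents vanish — dimensionless.

yes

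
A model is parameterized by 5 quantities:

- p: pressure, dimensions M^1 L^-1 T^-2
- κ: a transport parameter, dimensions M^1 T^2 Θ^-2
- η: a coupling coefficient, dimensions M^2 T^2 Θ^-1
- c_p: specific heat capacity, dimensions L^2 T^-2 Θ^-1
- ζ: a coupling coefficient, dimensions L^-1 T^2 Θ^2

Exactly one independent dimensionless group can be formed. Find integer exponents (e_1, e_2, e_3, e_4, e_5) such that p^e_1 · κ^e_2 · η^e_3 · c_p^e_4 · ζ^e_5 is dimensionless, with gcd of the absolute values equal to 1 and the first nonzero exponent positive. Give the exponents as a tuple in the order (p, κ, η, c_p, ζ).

M: e_1·(1) + e_2·(1) + e_3·(2) + e_4·(0) + e_5·(0) = 0
L: e_1·(-1) + e_2·(0) + e_3·(0) + e_4·(2) + e_5·(-1) = 0
T: e_1·(-2) + e_2·(2) + e_3·(2) + e_4·(-2) + e_5·(2) = 0
Θ: e_1·(0) + e_2·(-2) + e_3·(-1) + e_4·(-1) + e_5·(2) = 0
Solving this homogeneous linear system for the smallest-integer solution (first nonzero entry positive) gives (2, 4, -3, 3, 4).

(2, 4, -3, 3, 4)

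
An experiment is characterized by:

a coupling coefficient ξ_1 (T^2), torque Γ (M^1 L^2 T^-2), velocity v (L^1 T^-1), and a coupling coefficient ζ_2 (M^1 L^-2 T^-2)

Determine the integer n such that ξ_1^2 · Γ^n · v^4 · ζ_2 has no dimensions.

Balance the M exponent: (1)·n from Γ, plus 2·(0) + 4·(0) + (1) = 1 from the rest, must sum to zero.
n + 1 = 0, so n = -1.

-1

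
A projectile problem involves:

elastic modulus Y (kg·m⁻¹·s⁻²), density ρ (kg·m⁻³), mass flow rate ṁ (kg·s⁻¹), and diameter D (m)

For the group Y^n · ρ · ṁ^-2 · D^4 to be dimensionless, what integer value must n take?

Balance the M exponent: (1)·n from Y, plus (1) − 2·(1) + 4·(0) = -1 from the rest, must sum to zero.
n − 1 = 0, so n = 1.

1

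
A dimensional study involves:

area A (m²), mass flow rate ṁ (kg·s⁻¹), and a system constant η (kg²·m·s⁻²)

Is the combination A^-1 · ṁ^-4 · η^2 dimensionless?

Sum the exponent of each base dimension across the product:
  M: −[A]_M − 4·[ṁ]_M + 2·[η]_M = −(0) − 4·(1) + 2·(2) = 0
  L: −[A]_L − 4·[ṁ]_L + 2·[η]_L = −(2) − 4·(0) + 2·(1) = 0
  T: −[A]_T − 4·[ṁ]_T + 2·[η]_T = −(0) − 4·(-1) + 2·(-2) = 0
All base exponents vanish — dimensionless.

yes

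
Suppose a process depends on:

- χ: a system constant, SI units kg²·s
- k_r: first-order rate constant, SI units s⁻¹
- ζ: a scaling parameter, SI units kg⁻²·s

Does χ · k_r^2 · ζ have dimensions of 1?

yes

Sum the exponent of each base dimension across the product:
  M: [χ]_M + 2·[k_r]_M + [ζ]_M = (2) + 2·(0) + (-2) = 0
  L: [χ]_L + 2·[k_r]_L + [ζ]_L = (0) + 2·(0) + (0) = 0
  T: [χ]_T + 2·[k_r]_T + [ζ]_T = (1) + 2·(-1) + (1) = 0
All base exponents vanish — dimensionless.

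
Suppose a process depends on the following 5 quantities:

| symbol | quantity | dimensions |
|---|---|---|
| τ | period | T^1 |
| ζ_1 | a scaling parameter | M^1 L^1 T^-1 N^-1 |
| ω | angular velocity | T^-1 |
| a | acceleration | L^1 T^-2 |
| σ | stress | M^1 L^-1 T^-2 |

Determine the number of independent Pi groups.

There are 5 variables and 4 base dimensions (M, L, T, N).
The dimension matrix has rank 4.
Independent dimensionless groups: 5 − 4 = 1.

1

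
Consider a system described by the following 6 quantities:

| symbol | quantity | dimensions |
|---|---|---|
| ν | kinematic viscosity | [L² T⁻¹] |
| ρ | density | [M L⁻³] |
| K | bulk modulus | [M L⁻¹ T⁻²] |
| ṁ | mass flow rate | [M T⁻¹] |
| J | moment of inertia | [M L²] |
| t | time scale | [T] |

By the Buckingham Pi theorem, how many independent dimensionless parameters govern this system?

3

There are 6 variables and 3 base dimensions (M, L, T).
The dimension matrix has rank 3.
Independent dimensionless groups: 6 − 3 = 3.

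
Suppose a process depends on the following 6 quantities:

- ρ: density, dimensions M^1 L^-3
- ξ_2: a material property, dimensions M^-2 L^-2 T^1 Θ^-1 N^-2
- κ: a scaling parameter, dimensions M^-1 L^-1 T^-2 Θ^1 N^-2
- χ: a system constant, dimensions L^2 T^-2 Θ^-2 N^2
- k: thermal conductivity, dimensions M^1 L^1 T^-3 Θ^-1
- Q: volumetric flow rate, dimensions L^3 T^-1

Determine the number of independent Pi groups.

There are 6 variables and 5 base dimensions (M, L, T, Θ, N).
The dimension matrix has rank 5.
Independent dimensionless groups: 6 − 5 = 1.

1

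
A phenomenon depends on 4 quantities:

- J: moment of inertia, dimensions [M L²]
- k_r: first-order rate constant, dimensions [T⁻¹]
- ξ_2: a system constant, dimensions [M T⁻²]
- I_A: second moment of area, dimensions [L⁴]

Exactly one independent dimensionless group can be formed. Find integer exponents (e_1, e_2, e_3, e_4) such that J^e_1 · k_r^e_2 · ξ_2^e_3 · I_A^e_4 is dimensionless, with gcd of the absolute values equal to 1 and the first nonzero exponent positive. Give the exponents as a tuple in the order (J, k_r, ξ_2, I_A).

(2, 4, -2, -1)

M: e_1·(1) + e_2·(0) + e_3·(1) + e_4·(0) = 0
L: e_1·(2) + e_2·(0) + e_3·(0) + e_4·(4) = 0
T: e_1·(0) + e_2·(-1) + e_3·(-2) + e_4·(0) = 0
Solving this homogeneous linear system for the smallest-integer solution (first nonzero entry positive) gives (2, 4, -2, -1).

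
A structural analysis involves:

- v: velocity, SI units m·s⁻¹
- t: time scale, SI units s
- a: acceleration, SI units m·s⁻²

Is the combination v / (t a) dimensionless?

Sum the exponent of each base dimension across the product:
  L: [v]_L − [t]_L − [a]_L = (1) − (0) − (1) = 0
  T: [v]_T − [t]_T − [a]_T = (-1) − (1) − (-2) = 0
All base exponents vanish — dimensionless.

yes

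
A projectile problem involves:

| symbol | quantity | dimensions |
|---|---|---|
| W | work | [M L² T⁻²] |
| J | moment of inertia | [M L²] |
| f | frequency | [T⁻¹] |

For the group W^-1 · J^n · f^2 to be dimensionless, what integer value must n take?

Balance the M exponent: (1)·n from J, plus −(1) + 2·(0) = -1 from the rest, must sum to zero.
n − 1 = 0, so n = 1.

1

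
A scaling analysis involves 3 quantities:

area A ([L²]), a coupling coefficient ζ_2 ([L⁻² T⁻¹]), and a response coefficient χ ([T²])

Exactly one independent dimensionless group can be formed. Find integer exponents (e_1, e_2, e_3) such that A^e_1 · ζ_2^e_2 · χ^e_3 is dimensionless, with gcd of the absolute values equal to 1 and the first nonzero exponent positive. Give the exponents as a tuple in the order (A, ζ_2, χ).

(2, 2, 1)

L: e_1·(2) + e_2·(-2) + e_3·(0) = 0
T: e_1·(0) + e_2·(-1) + e_3·(2) = 0
Solving this homogeneous linear system for the smallest-integer solution (first nonzero entry positive) gives (2, 2, 1).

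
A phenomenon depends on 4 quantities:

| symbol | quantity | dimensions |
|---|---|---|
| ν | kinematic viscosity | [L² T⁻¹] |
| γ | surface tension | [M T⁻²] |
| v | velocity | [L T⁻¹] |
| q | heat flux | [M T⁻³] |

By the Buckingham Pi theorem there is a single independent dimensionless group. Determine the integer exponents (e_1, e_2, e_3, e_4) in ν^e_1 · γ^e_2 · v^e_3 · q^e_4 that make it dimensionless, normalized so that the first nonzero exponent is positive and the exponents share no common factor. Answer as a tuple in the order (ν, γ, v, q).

(1, -1, -2, 1)

M: e_1·(0) + e_2·(1) + e_3·(0) + e_4·(1) = 0
L: e_1·(2) + e_2·(0) + e_3·(1) + e_4·(0) = 0
T: e_1·(-1) + e_2·(-2) + e_3·(-1) + e_4·(-3) = 0
Solving this homogeneous linear system for the smallest-integer solution (first nonzero entry positive) gives (1, -1, -2, 1).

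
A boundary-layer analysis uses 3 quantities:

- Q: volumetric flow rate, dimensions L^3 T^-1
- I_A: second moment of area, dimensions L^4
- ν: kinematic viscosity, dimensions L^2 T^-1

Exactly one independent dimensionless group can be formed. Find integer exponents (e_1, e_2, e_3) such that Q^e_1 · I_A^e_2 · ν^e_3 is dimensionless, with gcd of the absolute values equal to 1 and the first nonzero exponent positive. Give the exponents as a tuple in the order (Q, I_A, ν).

(4, -1, -4)

L: e_1·(3) + e_2·(4) + e_3·(2) = 0
T: e_1·(-1) + e_2·(0) + e_3·(-1) = 0
Solving this homogeneous linear system for the smallest-integer solution (first nonzero entry positive) gives (4, -1, -4).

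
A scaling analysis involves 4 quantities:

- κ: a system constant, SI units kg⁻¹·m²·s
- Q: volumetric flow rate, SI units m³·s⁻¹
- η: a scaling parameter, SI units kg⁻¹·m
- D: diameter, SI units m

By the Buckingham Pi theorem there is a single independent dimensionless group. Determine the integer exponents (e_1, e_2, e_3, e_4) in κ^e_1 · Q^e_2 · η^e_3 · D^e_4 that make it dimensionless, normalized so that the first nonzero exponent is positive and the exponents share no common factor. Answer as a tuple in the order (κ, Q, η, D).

(1, 1, -1, -4)

M: e_1·(-1) + e_2·(0) + e_3·(-1) + e_4·(0) = 0
L: e_1·(2) + e_2·(3) + e_3·(1) + e_4·(1) = 0
T: e_1·(1) + e_2·(-1) + e_3·(0) + e_4·(0) = 0
Solving this homogeneous linear system for the smallest-integer solution (first nonzero entry positive) gives (1, 1, -1, -4).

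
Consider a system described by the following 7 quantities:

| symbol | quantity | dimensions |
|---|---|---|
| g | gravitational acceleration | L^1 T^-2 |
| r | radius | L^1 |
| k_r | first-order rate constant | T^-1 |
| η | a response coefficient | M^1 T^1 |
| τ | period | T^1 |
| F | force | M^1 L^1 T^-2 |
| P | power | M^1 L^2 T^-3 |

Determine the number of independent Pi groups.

4

There are 7 variables and 3 base dimensions (M, L, T).
The dimension matrix has rank 3.
Independent dimensionless groups: 7 − 3 = 4.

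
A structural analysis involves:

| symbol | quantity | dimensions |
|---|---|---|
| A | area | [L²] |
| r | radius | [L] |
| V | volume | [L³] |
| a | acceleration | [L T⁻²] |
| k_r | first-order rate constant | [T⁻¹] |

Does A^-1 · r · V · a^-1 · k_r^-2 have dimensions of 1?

no

Sum the exponent of each base dimension across the product:
  L: −[A]_L + [r]_L + [V]_L − [a]_L − 2·[k_r]_L = −(2) + (1) + (3) − (1) − 2·(0) = 1
  T: −[A]_T + [r]_T + [V]_T − [a]_T − 2·[k_r]_T = −(0) + (0) + (0) − (-2) − 2·(-1) = 4
Net dimensions [L T⁴] ≠ [1] — not dimensionless.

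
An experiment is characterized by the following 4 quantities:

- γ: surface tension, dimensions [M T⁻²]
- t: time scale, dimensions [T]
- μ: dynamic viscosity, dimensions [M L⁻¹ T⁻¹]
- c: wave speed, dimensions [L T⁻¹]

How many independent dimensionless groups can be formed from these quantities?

There are 4 variables and 3 base dimensions (M, L, T).
The dimension matrix has rank 3.
Independent dimensionless groups: 4 − 3 = 1.

1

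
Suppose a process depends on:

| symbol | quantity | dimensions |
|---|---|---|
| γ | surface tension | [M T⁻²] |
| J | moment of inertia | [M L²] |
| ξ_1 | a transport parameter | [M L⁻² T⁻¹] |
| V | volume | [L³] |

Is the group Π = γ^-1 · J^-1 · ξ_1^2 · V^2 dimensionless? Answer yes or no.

Sum the exponent of each base dimension across the product:
  M: −[γ]_M − [J]_M + 2·[ξ_1]_M + 2·[V]_M = −(1) − (1) + 2·(1) + 2·(0) = 0
  L: −[γ]_L − [J]_L + 2·[ξ_1]_L + 2·[V]_L = −(0) − (2) + 2·(-2) + 2·(3) = 0
  T: −[γ]_T − [J]_T + 2·[ξ_1]_T + 2·[V]_T = −(-2) − (0) + 2·(-1) + 2·(0) = 0
All base exponents vanish — dimensionless.

yes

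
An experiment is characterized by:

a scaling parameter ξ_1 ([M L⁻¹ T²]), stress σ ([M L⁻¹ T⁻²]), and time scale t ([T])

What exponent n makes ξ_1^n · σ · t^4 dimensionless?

Balance the M exponent: (1)·n from ξ_1, plus (1) + 4·(0) = 1 from the rest, must sum to zero.
n + 1 = 0, so n = -1.

-1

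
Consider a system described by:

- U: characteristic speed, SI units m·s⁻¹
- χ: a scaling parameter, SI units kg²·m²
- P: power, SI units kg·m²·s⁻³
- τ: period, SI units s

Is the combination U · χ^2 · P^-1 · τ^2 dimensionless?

no

Sum the exponent of each base dimension across the product:
  M: [U]_M + 2·[χ]_M − [P]_M + 2·[τ]_M = (0) + 2·(2) − (1) + 2·(0) = 3
  L: [U]_L + 2·[χ]_L − [P]_L + 2·[τ]_L = (1) + 2·(2) − (2) + 2·(0) = 3
  T: [U]_T + 2·[χ]_T − [P]_T + 2·[τ]_T = (-1) + 2·(0) − (-3) + 2·(1) = 4
Net dimensions [M³ L³ T⁴] ≠ [1] — not dimensionless.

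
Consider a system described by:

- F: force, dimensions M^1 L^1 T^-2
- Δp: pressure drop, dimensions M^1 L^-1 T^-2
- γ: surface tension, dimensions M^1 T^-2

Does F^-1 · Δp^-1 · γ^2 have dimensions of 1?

Sum the exponent of each base dimension across the product:
  M: −[F]_M − [Δp]_M + 2·[γ]_M = −(1) − (1) + 2·(1) = 0
  L: −[F]_L − [Δp]_L + 2·[γ]_L = −(1) − (-1) + 2·(0) = 0
  T: −[F]_T − [Δp]_T + 2·[γ]_T = −(-2) − (-2) + 2·(-2) = 0
  Θ: −[F]_Θ − [Δp]_Θ + 2·[γ]_Θ = −(0) − (0) + 2·(0) = 0
All base exponents vanish — dimensionless.

yes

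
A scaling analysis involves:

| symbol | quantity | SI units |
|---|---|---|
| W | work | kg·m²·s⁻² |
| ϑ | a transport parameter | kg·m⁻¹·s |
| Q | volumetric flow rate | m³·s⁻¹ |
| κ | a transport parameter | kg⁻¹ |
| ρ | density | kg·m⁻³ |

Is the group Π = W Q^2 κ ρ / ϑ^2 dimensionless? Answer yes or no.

no

Sum the exponent of each base dimension across the product:
  M: [W]_M − 2·[ϑ]_M + 2·[Q]_M + [κ]_M + [ρ]_M = (1) − 2·(1) + 2·(0) + (-1) + (1) = -1
  L: [W]_L − 2·[ϑ]_L + 2·[Q]_L + [κ]_L + [ρ]_L = (2) − 2·(-1) + 2·(3) + (0) + (-3) = 7
  T: [W]_T − 2·[ϑ]_T + 2·[Q]_T + [κ]_T + [ρ]_T = (-2) − 2·(1) + 2·(-1) + (0) + (0) = -6
Net dimensions [M⁻¹ L⁷ T⁻⁶] ≠ [1] — not dimensionless.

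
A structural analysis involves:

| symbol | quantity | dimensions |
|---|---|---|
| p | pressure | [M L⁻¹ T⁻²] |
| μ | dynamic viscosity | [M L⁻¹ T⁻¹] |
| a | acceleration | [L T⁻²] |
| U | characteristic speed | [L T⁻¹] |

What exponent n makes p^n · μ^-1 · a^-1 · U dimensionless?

1

Balance the M exponent: (1)·n from p, plus −(1) − (0) + (0) = -1 from the rest, must sum to zero.
n − 1 = 0, so n = 1.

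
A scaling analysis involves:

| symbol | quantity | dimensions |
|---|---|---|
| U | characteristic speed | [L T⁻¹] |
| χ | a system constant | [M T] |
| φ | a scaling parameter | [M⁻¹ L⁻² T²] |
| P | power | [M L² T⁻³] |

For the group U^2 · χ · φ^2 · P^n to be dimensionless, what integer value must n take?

1

Balance the M exponent: (1)·n from P, plus 2·(0) + (1) + 2·(-1) = -1 from the rest, must sum to zero.
n − 1 = 0, so n = 1.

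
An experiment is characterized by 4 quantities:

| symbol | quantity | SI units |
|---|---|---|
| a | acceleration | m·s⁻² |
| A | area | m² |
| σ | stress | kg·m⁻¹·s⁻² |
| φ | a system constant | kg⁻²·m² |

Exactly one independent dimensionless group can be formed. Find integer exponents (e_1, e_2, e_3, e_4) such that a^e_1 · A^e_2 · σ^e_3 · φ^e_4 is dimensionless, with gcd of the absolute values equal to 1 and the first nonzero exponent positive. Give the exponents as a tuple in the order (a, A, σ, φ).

M: e_1·(0) + e_2·(0) + e_3·(1) + e_4·(-2) = 0
L: e_1·(1) + e_2·(2) + e_3·(-1) + e_4·(2) = 0
T: e_1·(-2) + e_2·(0) + e_3·(-2) + e_4·(0) = 0
Solving this homogeneous linear system for the smallest-integer solution (first nonzero entry positive) gives (2, -1, -2, -1).

(2, -1, -2, -1)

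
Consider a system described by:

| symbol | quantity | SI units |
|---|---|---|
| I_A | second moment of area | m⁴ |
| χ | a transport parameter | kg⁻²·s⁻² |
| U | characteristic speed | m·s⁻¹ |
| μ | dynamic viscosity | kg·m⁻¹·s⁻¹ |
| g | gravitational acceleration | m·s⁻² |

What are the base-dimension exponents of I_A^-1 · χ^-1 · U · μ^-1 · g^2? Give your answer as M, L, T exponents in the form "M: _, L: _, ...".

Collect each base-dimension exponent across the product:
  M: −(0) − (-2) + (0) − (1) + 2·(0) = 1
  L: −(4) − (0) + (1) − (-1) + 2·(1) = 0
  T: −(0) − (-2) + (-1) − (-1) + 2·(-2) = -2
So the dimensions are [M T⁻²].

M: 1, L: 0, T: -2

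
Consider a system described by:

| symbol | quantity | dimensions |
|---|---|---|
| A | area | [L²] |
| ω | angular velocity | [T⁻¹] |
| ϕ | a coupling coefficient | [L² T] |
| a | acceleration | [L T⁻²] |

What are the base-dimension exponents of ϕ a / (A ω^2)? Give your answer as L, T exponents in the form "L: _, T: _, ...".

L: 1, T: 1

Collect each base-dimension exponent across the product:
  L: −(2) − 2·(0) + (2) + (1) = 1
  T: −(0) − 2·(-1) + (1) + (-2) = 1
So the dimensions are [L T].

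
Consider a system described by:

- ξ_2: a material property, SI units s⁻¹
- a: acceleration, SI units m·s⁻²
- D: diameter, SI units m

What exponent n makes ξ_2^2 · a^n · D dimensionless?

Balance the L exponent: (1)·n from a, plus 2·(0) + (1) = 1 from the rest, must sum to zero.
n + 1 = 0, so n = -1.

-1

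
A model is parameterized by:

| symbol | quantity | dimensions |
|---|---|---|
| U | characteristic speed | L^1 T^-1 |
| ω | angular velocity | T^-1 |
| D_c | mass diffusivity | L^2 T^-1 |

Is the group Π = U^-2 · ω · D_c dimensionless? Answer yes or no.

Sum the exponent of each base dimension across the product:
  L: −2·[U]_L + [ω]_L + [D_c]_L = −2·(1) + (0) + (2) = 0
  T: −2·[U]_T + [ω]_T + [D_c]_T = −2·(-1) + (-1) + (-1) = 0
All base exponents vanish — dimensionless.

yes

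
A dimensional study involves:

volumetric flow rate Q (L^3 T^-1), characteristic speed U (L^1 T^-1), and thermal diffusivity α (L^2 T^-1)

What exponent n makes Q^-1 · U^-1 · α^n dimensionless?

2

Balance the L exponent: (2)·n from α, plus −(3) − (1) = -4 from the rest, must sum to zero.
2n − 4 = 0, so n = 2.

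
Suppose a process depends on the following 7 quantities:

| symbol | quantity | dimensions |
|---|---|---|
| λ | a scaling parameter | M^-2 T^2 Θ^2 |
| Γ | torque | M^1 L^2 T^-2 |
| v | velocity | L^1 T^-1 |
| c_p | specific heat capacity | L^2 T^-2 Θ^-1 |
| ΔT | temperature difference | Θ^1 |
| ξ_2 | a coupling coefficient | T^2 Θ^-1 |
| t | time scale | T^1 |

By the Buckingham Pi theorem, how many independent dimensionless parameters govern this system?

3

There are 7 variables and 4 base dimensions (M, L, T, Θ).
The dimension matrix has rank 4.
Independent dimensionless groups: 7 − 4 = 3.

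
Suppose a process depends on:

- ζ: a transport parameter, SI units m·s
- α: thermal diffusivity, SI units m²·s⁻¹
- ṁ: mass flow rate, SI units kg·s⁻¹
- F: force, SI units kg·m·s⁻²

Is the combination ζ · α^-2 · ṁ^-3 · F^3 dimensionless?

Sum the exponent of each base dimension across the product:
  M: [ζ]_M − 2·[α]_M − 3·[ṁ]_M + 3·[F]_M = (0) − 2·(0) − 3·(1) + 3·(1) = 0
  L: [ζ]_L − 2·[α]_L − 3·[ṁ]_L + 3·[F]_L = (1) − 2·(2) − 3·(0) + 3·(1) = 0
  T: [ζ]_T − 2·[α]_T − 3·[ṁ]_T + 3·[F]_T = (1) − 2·(-1) − 3·(-1) + 3·(-2) = 0
All base exponents vanish — dimensionless.

yes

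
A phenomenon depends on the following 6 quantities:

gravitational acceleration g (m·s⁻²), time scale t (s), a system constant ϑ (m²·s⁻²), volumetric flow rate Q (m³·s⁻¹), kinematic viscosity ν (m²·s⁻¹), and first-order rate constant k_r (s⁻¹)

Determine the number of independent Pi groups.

There are 6 variables and 2 base dimensions (L, T).
The dimension matrix has rank 2.
Independent dimensionless groups: 6 − 2 = 4.

4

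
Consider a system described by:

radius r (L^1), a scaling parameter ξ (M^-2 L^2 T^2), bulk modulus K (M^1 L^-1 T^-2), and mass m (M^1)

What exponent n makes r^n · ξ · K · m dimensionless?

Balance the L exponent: (1)·n from r, plus (2) + (-1) + (0) = 1 from the rest, must sum to zero.
n + 1 = 0, so n = -1.

-1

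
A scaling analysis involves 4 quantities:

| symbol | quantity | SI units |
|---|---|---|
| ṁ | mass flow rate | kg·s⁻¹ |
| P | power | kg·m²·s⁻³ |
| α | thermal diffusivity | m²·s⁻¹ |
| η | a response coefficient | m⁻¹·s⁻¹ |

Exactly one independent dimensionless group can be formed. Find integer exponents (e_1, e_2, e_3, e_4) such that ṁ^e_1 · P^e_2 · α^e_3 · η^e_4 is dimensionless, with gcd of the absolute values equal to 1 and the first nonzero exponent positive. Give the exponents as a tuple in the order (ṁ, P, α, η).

M: e_1·(1) + e_2·(1) + e_3·(0) + e_4·(0) = 0
L: e_1·(0) + e_2·(2) + e_3·(2) + e_4·(-1) = 0
T: e_1·(-1) + e_2·(-3) + e_3·(-1) + e_4·(-1) = 0
Solving this homogeneous linear system for the smallest-integer solution (first nonzero entry positive) gives (3, -3, 4, 2).

(3, -3, 4, 2)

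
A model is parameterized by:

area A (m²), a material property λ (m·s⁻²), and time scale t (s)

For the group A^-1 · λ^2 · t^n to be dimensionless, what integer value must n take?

4

Balance the T exponent: (1)·n from t, plus −(0) + 2·(-2) = -4 from the rest, must sum to zero.
n − 4 = 0, so n = 4.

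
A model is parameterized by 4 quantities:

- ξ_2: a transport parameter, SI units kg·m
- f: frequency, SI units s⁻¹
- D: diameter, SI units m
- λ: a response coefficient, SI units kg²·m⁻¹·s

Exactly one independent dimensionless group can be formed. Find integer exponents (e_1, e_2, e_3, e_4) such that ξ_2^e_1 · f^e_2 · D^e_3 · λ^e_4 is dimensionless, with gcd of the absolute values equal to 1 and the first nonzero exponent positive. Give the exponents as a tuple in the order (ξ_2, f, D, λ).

M: e_1·(1) + e_2·(0) + e_3·(0) + e_4·(2) = 0
L: e_1·(1) + e_2·(0) + e_3·(1) + e_4·(-1) = 0
T: e_1·(0) + e_2·(-1) + e_3·(0) + e_4·(1) = 0
Solving this homogeneous linear system for the smallest-integer solution (first nonzero entry positive) gives (2, -1, -3, -1).

(2, -1, -3, -1)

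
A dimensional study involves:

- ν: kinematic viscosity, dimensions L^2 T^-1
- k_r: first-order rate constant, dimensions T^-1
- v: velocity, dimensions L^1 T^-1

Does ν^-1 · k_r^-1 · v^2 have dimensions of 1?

Sum the exponent of each base dimension across the product:
  M: −[ν]_M − [k_r]_M + 2·[v]_M = −(0) − (0) + 2·(0) = 0
  L: −[ν]_L − [k_r]_L + 2·[v]_L = −(2) − (0) + 2·(1) = 0
  T: −[ν]_T − [k_r]_T + 2·[v]_T = −(-1) − (-1) + 2·(-1) = 0
All base exponents vanish — dimensionless.

yes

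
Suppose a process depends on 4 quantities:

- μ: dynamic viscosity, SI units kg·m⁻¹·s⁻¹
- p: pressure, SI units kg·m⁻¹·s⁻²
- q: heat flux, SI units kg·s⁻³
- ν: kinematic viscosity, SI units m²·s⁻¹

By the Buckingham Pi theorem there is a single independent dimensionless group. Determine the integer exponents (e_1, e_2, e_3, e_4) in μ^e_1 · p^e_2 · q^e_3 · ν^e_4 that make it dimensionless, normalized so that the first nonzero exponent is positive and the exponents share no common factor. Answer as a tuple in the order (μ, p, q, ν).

M: e_1·(1) + e_2·(1) + e_3·(1) + e_4·(0) = 0
L: e_1·(-1) + e_2·(-1) + e_3·(0) + e_4·(2) = 0
T: e_1·(-1) + e_2·(-2) + e_3·(-3) + e_4·(-1) = 0
Solving this homogeneous linear system for the smallest-integer solution (first nonzero entry positive) gives (1, -3, 2, -1).

(1, -3, 2, -1)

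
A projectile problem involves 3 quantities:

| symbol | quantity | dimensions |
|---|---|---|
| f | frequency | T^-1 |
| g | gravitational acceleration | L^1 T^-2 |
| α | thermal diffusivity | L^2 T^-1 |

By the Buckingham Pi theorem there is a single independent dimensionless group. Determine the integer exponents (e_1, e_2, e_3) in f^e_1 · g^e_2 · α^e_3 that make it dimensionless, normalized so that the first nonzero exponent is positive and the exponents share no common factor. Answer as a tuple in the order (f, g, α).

L: e_1·(0) + e_2·(1) + e_3·(2) = 0
T: e_1·(-1) + e_2·(-2) + e_3·(-1) = 0
Solving this homogeneous linear system for the smallest-integer solution (first nonzero entry positive) gives (3, -2, 1).

(3, -2, 1)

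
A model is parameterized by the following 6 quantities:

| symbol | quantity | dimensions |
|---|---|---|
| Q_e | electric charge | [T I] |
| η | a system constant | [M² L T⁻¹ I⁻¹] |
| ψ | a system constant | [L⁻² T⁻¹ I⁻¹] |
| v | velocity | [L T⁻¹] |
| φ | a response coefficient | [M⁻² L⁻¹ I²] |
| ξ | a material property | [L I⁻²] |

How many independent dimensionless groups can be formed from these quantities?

There are 6 variables and 4 base dimensions (M, L, T, I).
The dimension matrix has rank 4.
Independent dimensionless groups: 6 − 4 = 2.

2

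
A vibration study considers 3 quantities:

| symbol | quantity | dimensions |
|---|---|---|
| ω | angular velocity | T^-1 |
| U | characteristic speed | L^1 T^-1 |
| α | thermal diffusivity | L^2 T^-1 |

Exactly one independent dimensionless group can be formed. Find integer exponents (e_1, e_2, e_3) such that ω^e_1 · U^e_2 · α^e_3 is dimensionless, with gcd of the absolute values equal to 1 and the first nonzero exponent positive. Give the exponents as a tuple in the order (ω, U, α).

L: e_1·(0) + e_2·(1) + e_3·(2) = 0
T: e_1·(-1) + e_2·(-1) + e_3·(-1) = 0
Solving this homogeneous linear system for the smallest-integer solution (first nonzero entry positive) gives (1, -2, 1).

(1, -2, 1)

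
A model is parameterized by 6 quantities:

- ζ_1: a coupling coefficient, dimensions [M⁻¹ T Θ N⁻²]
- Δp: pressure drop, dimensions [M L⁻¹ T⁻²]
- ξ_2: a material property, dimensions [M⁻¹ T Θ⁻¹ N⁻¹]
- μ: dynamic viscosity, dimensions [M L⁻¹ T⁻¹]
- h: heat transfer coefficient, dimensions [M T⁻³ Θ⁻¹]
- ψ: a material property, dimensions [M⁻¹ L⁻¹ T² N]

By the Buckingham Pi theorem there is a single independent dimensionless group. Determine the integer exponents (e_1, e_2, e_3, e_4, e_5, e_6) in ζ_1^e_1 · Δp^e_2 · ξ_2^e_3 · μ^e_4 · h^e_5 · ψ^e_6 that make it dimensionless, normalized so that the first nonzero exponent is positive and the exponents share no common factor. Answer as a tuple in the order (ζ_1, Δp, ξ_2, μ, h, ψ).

M: e_1·(-1) + e_2·(1) + e_3·(-1) + e_4·(1) + e_5·(1) + e_6·(-1) = 0
L: e_1·(0) + e_2·(-1) + e_3·(0) + e_4·(-1) + e_5·(0) + e_6·(-1) = 0
T: e_1·(1) + e_2·(-2) + e_3·(1) + e_4·(-1) + e_5·(-3) + e_6·(2) = 0
Θ: e_1·(1) + e_2·(0) + e_3·(-1) + e_4·(0) + e_5·(-1) + e_6·(0) = 0
N: e_1·(-2) + e_2·(0) + e_3·(-1) + e_4·(0) + e_5·(0) + e_6·(1) = 0
Solving this homogeneous linear system for the smallest-integer solution (first nonzero entry positive) gives (1, -3, -1, 2, 2, 1).

(1, -3, -1, 2, 2, 1)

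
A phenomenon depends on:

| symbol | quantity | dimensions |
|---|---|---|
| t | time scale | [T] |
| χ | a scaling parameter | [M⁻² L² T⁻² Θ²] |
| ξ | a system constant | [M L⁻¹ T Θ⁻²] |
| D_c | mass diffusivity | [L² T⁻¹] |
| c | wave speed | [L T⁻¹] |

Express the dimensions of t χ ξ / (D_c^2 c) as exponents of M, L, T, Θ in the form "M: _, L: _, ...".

M: -1, L: -4, T: 3, Θ: 0

Collect each base-dimension exponent across the product:
  M: (0) + (-2) + (1) − 2·(0) − (0) = -1
  L: (0) + (2) + (-1) − 2·(2) − (1) = -4
  T: (1) + (-2) + (1) − 2·(-1) − (-1) = 3
  Θ: (0) + (2) + (-2) − 2·(0) − (0) = 0
So the dimensions are [M⁻¹ L⁻⁴ T³].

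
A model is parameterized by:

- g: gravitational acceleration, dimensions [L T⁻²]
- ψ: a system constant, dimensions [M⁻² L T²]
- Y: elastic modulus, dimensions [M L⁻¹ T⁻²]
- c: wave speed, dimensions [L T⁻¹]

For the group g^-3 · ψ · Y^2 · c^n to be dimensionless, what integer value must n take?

4

Balance the L exponent: (1)·n from c, plus −3·(1) + (1) + 2·(-1) = -4 from the rest, must sum to zero.
n − 4 = 0, so n = 4.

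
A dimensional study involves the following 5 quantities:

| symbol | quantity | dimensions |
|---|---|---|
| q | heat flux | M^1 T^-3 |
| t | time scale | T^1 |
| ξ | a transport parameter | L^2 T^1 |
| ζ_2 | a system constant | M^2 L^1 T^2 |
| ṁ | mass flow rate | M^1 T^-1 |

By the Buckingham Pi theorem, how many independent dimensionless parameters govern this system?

There are 5 variables and 3 base dimensions (M, L, T).
The dimension matrix has rank 3.
Independent dimensionless groups: 5 − 3 = 2.

2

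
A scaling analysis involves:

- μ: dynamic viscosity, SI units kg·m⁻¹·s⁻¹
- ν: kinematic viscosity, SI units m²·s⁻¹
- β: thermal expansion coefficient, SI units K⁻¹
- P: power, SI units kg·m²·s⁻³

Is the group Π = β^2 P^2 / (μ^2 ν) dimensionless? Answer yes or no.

no

Sum the exponent of each base dimension across the product:
  M: −2·[μ]_M − [ν]_M + 2·[β]_M + 2·[P]_M = −2·(1) − (0) + 2·(0) + 2·(1) = 0
  L: −2·[μ]_L − [ν]_L + 2·[β]_L + 2·[P]_L = −2·(-1) − (2) + 2·(0) + 2·(2) = 4
  T: −2·[μ]_T − [ν]_T + 2·[β]_T + 2·[P]_T = −2·(-1) − (-1) + 2·(0) + 2·(-3) = -3
  Θ: −2·[μ]_Θ − [ν]_Θ + 2·[β]_Θ + 2·[P]_Θ = −2·(0) − (0) + 2·(-1) + 2·(0) = -2
Net dimensions [L⁴ T⁻³ Θ⁻²] ≠ [1] — not dimensionless.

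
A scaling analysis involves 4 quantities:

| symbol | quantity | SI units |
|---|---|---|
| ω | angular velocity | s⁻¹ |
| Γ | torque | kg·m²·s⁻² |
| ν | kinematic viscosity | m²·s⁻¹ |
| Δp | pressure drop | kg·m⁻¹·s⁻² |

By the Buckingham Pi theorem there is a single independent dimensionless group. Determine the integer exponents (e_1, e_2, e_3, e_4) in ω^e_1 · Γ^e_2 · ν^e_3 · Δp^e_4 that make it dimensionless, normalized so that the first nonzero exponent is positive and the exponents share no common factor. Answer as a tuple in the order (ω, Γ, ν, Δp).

(3, 2, -3, -2)

M: e_1·(0) + e_2·(1) + e_3·(0) + e_4·(1) = 0
L: e_1·(0) + e_2·(2) + e_3·(2) + e_4·(-1) = 0
T: e_1·(-1) + e_2·(-2) + e_3·(-1) + e_4·(-2) = 0
Solving this homogeneous linear system for the smallest-integer solution (first nonzero entry positive) gives (3, 2, -3, -2).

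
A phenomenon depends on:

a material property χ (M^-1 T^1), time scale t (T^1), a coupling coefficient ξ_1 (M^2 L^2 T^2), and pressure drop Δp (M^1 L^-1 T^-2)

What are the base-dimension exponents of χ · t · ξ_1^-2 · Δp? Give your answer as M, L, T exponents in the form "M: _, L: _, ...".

M: -4, L: -5, T: -4

Collect each base-dimension exponent across the product:
  M: (-1) + (0) − 2·(2) + (1) = -4
  L: (0) + (0) − 2·(2) + (-1) = -5
  T: (1) + (1) − 2·(2) + (-2) = -4
So the dimensions are [M⁻⁴ L⁻⁵ T⁻⁴].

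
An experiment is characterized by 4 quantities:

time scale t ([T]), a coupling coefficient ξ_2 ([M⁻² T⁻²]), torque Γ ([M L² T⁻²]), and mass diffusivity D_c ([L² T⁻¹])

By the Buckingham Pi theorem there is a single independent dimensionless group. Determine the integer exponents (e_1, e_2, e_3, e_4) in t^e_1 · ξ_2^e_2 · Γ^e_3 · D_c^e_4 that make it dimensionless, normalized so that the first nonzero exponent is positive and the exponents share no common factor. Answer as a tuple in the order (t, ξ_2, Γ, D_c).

M: e_1·(0) + e_2·(-2) + e_3·(1) + e_4·(0) = 0
L: e_1·(0) + e_2·(0) + e_3·(2) + e_4·(2) = 0
T: e_1·(1) + e_2·(-2) + e_3·(-2) + e_4·(-1) = 0
Solving this homogeneous linear system for the smallest-integer solution (first nonzero entry positive) gives (4, 1, 2, -2).

(4, 1, 2, -2)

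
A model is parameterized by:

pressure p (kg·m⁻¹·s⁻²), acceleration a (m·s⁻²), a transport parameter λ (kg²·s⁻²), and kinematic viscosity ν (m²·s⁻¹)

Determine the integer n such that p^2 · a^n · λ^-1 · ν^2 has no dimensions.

Balance the L exponent: (1)·n from a, plus 2·(-1) − (0) + 2·(2) = 2 from the rest, must sum to zero.
n + 2 = 0, so n = -2.

-2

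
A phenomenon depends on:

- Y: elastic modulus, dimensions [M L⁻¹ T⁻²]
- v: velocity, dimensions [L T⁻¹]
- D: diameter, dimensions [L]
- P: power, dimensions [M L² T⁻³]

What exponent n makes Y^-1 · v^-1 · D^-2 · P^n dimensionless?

1

Balance the M exponent: (1)·n from P, plus −(1) − (0) − 2·(0) = -1 from the rest, must sum to zero.
n − 1 = 0, so n = 1.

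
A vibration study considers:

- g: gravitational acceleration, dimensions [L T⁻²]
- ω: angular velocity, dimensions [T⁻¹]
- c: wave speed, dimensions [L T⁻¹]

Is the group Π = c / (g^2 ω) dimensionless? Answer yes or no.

Sum the exponent of each base dimension across the product:
  L: −2·[g]_L − [ω]_L + [c]_L = −2·(1) − (0) + (1) = -1
  T: −2·[g]_T − [ω]_T + [c]_T = −2·(-2) − (-1) + (-1) = 4
Net dimensions [L⁻¹ T⁴] ≠ [1] — not dimensionless.

no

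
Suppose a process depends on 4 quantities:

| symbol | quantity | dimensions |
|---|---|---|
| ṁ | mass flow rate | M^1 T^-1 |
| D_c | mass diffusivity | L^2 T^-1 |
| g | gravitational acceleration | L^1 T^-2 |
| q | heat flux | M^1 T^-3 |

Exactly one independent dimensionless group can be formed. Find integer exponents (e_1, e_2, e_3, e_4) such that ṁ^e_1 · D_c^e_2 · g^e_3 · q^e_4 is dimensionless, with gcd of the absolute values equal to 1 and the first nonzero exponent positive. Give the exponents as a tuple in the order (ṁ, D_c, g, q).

(3, -2, 4, -3)

M: e_1·(1) + e_2·(0) + e_3·(0) + e_4·(1) = 0
L: e_1·(0) + e_2·(2) + e_3·(1) + e_4·(0) = 0
T: e_1·(-1) + e_2·(-1) + e_3·(-2) + e_4·(-3) = 0
Solving this homogeneous linear system for the smallest-integer solution (first nonzero entry positive) gives (3, -2, 4, -3).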